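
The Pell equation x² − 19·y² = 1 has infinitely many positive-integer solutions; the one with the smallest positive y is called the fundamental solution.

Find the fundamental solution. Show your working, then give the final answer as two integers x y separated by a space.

[4; 2,1,3,1,2,8] for √19; ℓ=6 ⇒ convergent index 5
a_0=4:  p_0=4·1+0=4,  q_0=4·0+1=1
…
a_2=1:  p_2=1·9+4=13,  q_2=1·2+1=3
a_3=3:  p_3=3·13+9=48,  q_3=3·3+2=11
a_4=1:  p_4=1·48+13=61,  q_4=1·11+3=14
a_5=2:  p_5=2·61+48=170,  q_5=2·14+11=39
→ (170, 39).  Check: 170²=28900, 19·39²=28899, difference 1.

170 39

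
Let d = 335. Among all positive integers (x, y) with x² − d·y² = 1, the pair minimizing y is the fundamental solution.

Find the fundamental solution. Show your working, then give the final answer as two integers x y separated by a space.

√335 = [18; 3,3,3,36, …], period ℓ=4 (even) → k=3
i=0: a=18 ⇒ p=18, q=1
i=1: a=3 ⇒ p=55, q=3
i=2: a=3 ⇒ p=183, q=10
i=3: a=3 ⇒ p=604, q=33
(x₁, y₁) = (604, 33);  604² − 335·33² = 1 ✓

604 33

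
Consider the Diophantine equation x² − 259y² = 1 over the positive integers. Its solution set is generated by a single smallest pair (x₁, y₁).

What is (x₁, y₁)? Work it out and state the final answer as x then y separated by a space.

[16; 10,1,2,3,4,3,2,1,10,32] for √259; ℓ=10 ⇒ convergent index 9
i=0: a=16 ⇒ p=16, q=1
i=1: a=10 ⇒ p=161, q=10
i=2: a=1 ⇒ p=177, q=11
i=3: a=2 ⇒ p=515, q=32
i=4: a=3 ⇒ p=1722, q=107
i=5: a=4 ⇒ p=7403, q=460
i=6: a=3 ⇒ p=23931, q=1487
i=7: a=2 ⇒ p=55265, q=3434
i=8: a=1 ⇒ p=79196, q=4921
i=9: a=10 ⇒ p=847225, q=52644
fundamental: x₁=847225, y₁=52644  (since 717790200625 − 259·2771390736 = 1)

847225 52644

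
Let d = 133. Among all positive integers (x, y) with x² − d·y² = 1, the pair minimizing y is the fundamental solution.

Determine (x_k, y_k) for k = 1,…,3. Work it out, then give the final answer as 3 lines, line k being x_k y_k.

2588599 224460
13401689565601 1162073863080
69383200415647777399 6016286479789825380

[11; 1,1,7,5,1,…,1,1,22] for √133; ℓ=16 ⇒ convergent index 15
step 0: (11, 1)  from 11·(1,0) + (0,1)
…
step 2: (23, 2)  from 1·(12,1) + (11,1)
…
step 5: (1061, 92)  from 1·(888,77) + (173,15)
step 6: (1949, 169)  from 1·(1061,92) + (888,77)
…
step 8: (7969, 691)  from 2·(3010,261) + (1949,169)
step 9: (10979, 952)  from 1·(7969,691) + (3010,261)
step 10: (18948, 1643)  from 1·(10979,952) + (7969,691)
…
step 12: (168583, 14618)  from 5·(29927,2595) + (18948,1643)
step 13: (1210008, 104921)  from 7·(168583,14618) + (29927,2595)
step 14: (1378591, 119539)  from 1·(1210008,104921) + (168583,14618)
step 15: (2588599, 224460)  from 1·(1378591,119539) + (1210008,104921)
→ (2588599, 224460).  Check: 2588599²=6700844782801, 133·224460²=6700844782800, difference 1.
k=2:  x_2 = 2588599·2588599+133·224460·224460 = 13401689565601,  y_2 = 2588599·224460+224460·2588599 = 1162073863080
k=3:  x_3 = 2588599·13401689565601+133·224460·1162073863080 = 69383200415647777399,  y_3 = 2588599·1162073863080+224460·13401689565601 = 6016286479789825380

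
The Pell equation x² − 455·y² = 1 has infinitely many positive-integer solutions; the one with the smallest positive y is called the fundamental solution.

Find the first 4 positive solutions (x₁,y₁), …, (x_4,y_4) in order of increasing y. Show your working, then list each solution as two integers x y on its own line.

[21; 3,42] for √455; ℓ=2 ⇒ convergent index 1
a_0=21:  p_0=21·1+0=21,  q_0=21·0+1=1
a_1=3:  p_1=3·21+1=64,  q_1=3·1+0=3
(x₁, y₁) = (64, 3);  64² − 455·3² = 1 ✓
n=2: (64,3)∘(64,3) = (64·64+455·3·3, 64·3+3·64) = (8191,384)
n=3: (8191,384)∘(64,3) = (64·8191+455·3·384, 64·384+3·8191) = (1048384,49149)
n=4: (1048384,49149)∘(64,3) = (64·1048384+455·3·49149, 64·49149+3·1048384) = (134184961,6290688)

64 3
8191 384
1048384 49149
134184961 6290688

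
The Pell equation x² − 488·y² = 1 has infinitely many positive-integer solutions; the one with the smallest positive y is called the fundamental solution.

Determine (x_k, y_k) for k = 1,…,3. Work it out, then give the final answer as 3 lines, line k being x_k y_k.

243 11
118097 5346
57394899 2598145

√488 → a₀=22, period (11,44); ℓ=2 even so k=1
a_0=22:  p_0=22·1+0=22,  q_0=22·0+1=1
a_1=11:  p_1=11·22+1=243,  q_1=11·1+0=11
(x₁, y₁) = (243, 11);  243² − 488·11² = 1 ✓
k=2:  x_2 = 243·243+488·11·11 = 118097,  y_2 = 243·11+11·243 = 5346
k=3:  x_3 = 243·118097+488·11·5346 = 57394899,  y_3 = 243·5346+11·118097 = 2598145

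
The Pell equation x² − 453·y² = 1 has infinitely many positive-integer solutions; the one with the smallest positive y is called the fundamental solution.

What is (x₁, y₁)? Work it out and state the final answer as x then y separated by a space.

√453 → a₀=21, period (3,1,1,10,14,10,1,1,3,42); ℓ=10 even so k=9
k=0  a_k=21  p_k/q_k = 21/1
k=1  a_k=3  p_k/q_k = 64/3
k=2  a_k=1  p_k/q_k = 85/4
…
k=4  a_k=10  p_k/q_k = 1575/74
k=5  a_k=14  p_k/q_k = 22199/1043
k=6  a_k=10  p_k/q_k = 223565/10504
k=7  a_k=1  p_k/q_k = 245764/11547
k=8  a_k=1  p_k/q_k = 469329/22051
k=9  a_k=3  p_k/q_k = 1653751/77700
(x₁, y₁) = (1653751, 77700);  1653751² − 453·77700² = 1 ✓

1653751 77700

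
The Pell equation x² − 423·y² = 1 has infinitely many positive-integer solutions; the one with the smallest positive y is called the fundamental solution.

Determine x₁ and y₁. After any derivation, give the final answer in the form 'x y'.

4607 224

[20; 1,1,3,4,3,1,1,40] for √423; ℓ=8 ⇒ convergent index 7
step 0: (20, 1)  from 20·(1,0) + (0,1)
step 1: (21, 1)  from 1·(20,1) + (1,0)
…
step 6: (2612, 127)  from 1·(1995,97) + (617,30)
step 7: (4607, 224)  from 1·(2612,127) + (1995,97)
(x₁, y₁) = (4607, 224);  4607² − 423·224² = 1 ✓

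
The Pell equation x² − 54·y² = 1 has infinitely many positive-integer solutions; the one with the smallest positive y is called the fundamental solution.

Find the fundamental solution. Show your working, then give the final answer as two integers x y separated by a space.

485 66

[7; 2,1,6,1,2,14] for √54; ℓ=6 ⇒ convergent index 5
i=0: a=7 ⇒ p=7, q=1
…
i=3: a=6 ⇒ p=147, q=20
i=4: a=1 ⇒ p=169, q=23
i=5: a=2 ⇒ p=485, q=66
→ (485, 66).  Check: 485²=235225, 54·66²=235224, difference 1.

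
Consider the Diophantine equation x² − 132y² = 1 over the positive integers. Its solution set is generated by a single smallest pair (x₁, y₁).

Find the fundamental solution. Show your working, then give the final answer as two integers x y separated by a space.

√132 = [11; 2,22, …], period ℓ=2 (even) → k=1
a_0=11:  p_0=11·1+0=11,  q_0=11·0+1=1
a_1=2:  p_1=2·11+1=23,  q_1=2·1+0=2
(x₁, y₁) = (23, 2);  23² − 132·2² = 1 ✓

23 2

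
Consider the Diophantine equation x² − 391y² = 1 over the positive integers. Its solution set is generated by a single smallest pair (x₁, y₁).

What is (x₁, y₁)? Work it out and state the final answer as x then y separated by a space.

√391 → a₀=19, period (1,3,2,2,1,…,3,1,38); ℓ=16 even so k=15
a_0=19:  p_0=19·1+0=19,  q_0=19·0+1=1
a_1=1:  p_1=1·19+1=20,  q_1=1·1+0=1
a_2=3:  p_2=3·20+19=79,  q_2=3·1+1=4
a_3=2:  p_3=2·79+20=178,  q_3=2·4+1=9
a_4=2:  p_4=2·178+79=435,  q_4=2·9+4=22
a_5=1:  p_5=1·435+178=613,  q_5=1·22+9=31
a_6=1:  p_6=1·613+435=1048,  q_6=1·31+22=53
…
a_8=19:  p_8=19·2709+1048=52519,  q_8=19·137+53=2656
…
a_10=1:  p_10=1·107747+52519=160266,  q_10=1·5449+2656=8105
a_11=1:  p_11=1·160266+107747=268013,  q_11=1·8105+5449=13554
a_12=2:  p_12=2·268013+160266=696292,  q_12=2·13554+8105=35213
a_13=2:  p_13=2·696292+268013=1660597,  q_13=2·35213+13554=83980
a_14=3:  p_14=3·1660597+696292=5678083,  q_14=3·83980+35213=287153
a_15=1:  p_15=1·5678083+1660597=7338680,  q_15=1·287153+83980=371133
(x₁, y₁) = (7338680, 371133);  7338680² − 391·371133² = 1 ✓

7338680 371133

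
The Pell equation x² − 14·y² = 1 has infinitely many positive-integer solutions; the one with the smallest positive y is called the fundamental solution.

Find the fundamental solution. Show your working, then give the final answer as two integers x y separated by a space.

15 4

d=14: √d = [3; 1,2,1,6] (ℓ=4, even), read p_3/q_3
i=0: a=3 ⇒ p=3, q=1
i=1: a=1 ⇒ p=4, q=1
i=2: a=2 ⇒ p=11, q=3
i=3: a=1 ⇒ p=15, q=4
→ (15, 4).  Check: 15²=225, 14·4²=224, difference 1.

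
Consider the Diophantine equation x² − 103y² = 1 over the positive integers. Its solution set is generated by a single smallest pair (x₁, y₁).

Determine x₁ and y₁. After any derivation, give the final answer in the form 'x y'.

[10; 6,1,2,1,1,9,1,1,2,1,6,20] for √103; ℓ=12 ⇒ convergent index 11
step 0: (10, 1)  from 10·(1,0) + (0,1)
…
step 2: (71, 7)  from 1·(61,6) + (10,1)
…
step 4: (274, 27)  from 1·(203,20) + (71,7)
…
step 6: (4567, 450)  from 9·(477,47) + (274,27)
step 7: (5044, 497)  from 1·(4567,450) + (477,47)
…
step 10: (33877, 3338)  from 1·(24266,2391) + (9611,947)
step 11: (227528, 22419)  from 6·(33877,3338) + (24266,2391)
→ (227528, 22419).  Check: 227528²=51768990784, 103·22419²=51768990783, difference 1.

227528 22419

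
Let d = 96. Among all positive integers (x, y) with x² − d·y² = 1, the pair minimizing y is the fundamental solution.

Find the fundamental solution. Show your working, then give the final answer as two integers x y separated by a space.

[9; 1,3,1,18] for √96; ℓ=4 ⇒ convergent index 3
step 0: (9, 1)  from 9·(1,0) + (0,1)
step 1: (10, 1)  from 1·(9,1) + (1,0)
step 2: (39, 4)  from 3·(10,1) + (9,1)
step 3: (49, 5)  from 1·(39,4) + (10,1)
fundamental: x₁=49, y₁=5  (since 2401 − 96·25 = 1)

49 5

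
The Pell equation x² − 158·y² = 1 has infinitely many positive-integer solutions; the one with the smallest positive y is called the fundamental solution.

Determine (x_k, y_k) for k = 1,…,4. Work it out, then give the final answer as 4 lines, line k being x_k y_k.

d=158: √d = [12; 1,1,3,12,3,1,1,24] (ℓ=8, even), read p_7/q_7
k=0  a_k=12  p_k/q_k = 12/1
…
k=2  a_k=1  p_k/q_k = 25/2
k=3  a_k=3  p_k/q_k = 88/7
k=4  a_k=12  p_k/q_k = 1081/86
k=5  a_k=3  p_k/q_k = 3331/265
k=6  a_k=1  p_k/q_k = 4412/351
k=7  a_k=1  p_k/q_k = 7743/616
→ (7743, 616).  Check: 7743²=59954049, 158·616²=59954048, difference 1.
(x_2, y_2) = (7743·7743 + 158·616·616, 7743·616 + 616·7743) = (119908097, 9539376)
(x_3, y_3) = (7743·119908097 + 158·616·9539376, 7743·9539376 + 616·119908097) = (1856896782399, 147726776120)
(x_4, y_4) = (7743·1856896782399 + 158·616·147726776120, 7743·147726776120 + 616·1856896782399) = (28755903452322817, 2287696845454944)

7743 616
119908097 9539376
1856896782399 147726776120
28755903452322817 2287696845454944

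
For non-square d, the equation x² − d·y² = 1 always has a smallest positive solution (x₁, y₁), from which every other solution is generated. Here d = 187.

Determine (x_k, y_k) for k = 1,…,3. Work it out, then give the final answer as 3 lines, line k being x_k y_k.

[13; 1,2,13,2,1,26] for √187; ℓ=6 ⇒ convergent index 5
k=0  a_k=13  p_k/q_k = 13/1
k=1  a_k=1  p_k/q_k = 14/1
k=2  a_k=2  p_k/q_k = 41/3
k=3  a_k=13  p_k/q_k = 547/40
k=4  a_k=2  p_k/q_k = 1135/83
k=5  a_k=1  p_k/q_k = 1682/123
→ (1682, 123).  Check: 1682²=2829124, 187·123²=2829123, difference 1.
(1682+123√187)^2 = 5658247 + 413772√187
(1682+123√187)^3 = 19034341226 + 1391928885√187

1682 123
5658247 413772
19034341226 1391928885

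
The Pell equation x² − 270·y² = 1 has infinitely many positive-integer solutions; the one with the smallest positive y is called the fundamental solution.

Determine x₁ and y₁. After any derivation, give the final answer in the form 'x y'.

√270 = [16; 2,3,6,3,2,32, …], period ℓ=6 (even) → k=5
step 0: (16, 1)  from 16·(1,0) + (0,1)
step 1: (33, 2)  from 2·(16,1) + (1,0)
step 2: (115, 7)  from 3·(33,2) + (16,1)
step 3: (723, 44)  from 6·(115,7) + (33,2)
step 4: (2284, 139)  from 3·(723,44) + (115,7)
step 5: (5291, 322)  from 2·(2284,139) + (723,44)
fundamental: x₁=5291, y₁=322  (since 27994681 − 270·103684 = 1)

5291 322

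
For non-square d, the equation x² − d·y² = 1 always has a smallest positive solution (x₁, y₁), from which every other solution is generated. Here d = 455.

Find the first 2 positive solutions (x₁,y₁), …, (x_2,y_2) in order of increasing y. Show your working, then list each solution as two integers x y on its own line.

64 3
8191 384

√455 = [21; 3,42, …], period ℓ=2 (even) → k=1
step 0: (21, 1)  from 21·(1,0) + (0,1)
step 1: (64, 3)  from 3·(21,1) + (1,0)
fundamental: x₁=64, y₁=3  (since 4096 − 455·9 = 1)
(64+3√455)^2 = 8191 + 384√455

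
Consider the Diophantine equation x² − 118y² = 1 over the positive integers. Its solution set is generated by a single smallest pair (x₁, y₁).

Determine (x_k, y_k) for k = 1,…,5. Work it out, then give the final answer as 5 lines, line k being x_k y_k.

306917 28254
188396089777 17343265836
115643925371868101 10645886241146970
70986173286526887819457 6534806934930865917144
43573726693046301732396700037 4011286680085707263143023126

[10; 1,6,3,2,10,2,3,6,1,20] for √118; ℓ=10 ⇒ convergent index 9
step 0: (10, 1)  from 10·(1,0) + (0,1)
step 1: (11, 1)  from 1·(10,1) + (1,0)
…
step 3: (239, 22)  from 3·(76,7) + (11,1)
step 4: (554, 51)  from 2·(239,22) + (76,7)
step 5: (5779, 532)  from 10·(554,51) + (239,22)
step 6: (12112, 1115)  from 2·(5779,532) + (554,51)
step 7: (42115, 3877)  from 3·(12112,1115) + (5779,532)
step 8: (264802, 24377)  from 6·(42115,3877) + (12112,1115)
step 9: (306917, 28254)  from 1·(264802,24377) + (42115,3877)
fundamental: x₁=306917, y₁=28254  (since 94198044889 − 118·798288516 = 1)
(306917+28254√118)^2 = 188396089777 + 17343265836√118
(306917+28254√118)^3 = 115643925371868101 + 10645886241146970√118
(306917+28254√118)^4 = 70986173286526887819457 + 6534806934930865917144√118
(306917+28254√118)^5 = 43573726693046301732396700037 + 4011286680085707263143023126√118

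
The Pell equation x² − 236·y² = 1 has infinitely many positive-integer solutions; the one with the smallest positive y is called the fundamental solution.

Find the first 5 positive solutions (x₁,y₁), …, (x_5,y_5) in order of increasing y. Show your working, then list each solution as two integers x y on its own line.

561799 36570
631236232801 41089978860
709255768702176199 46168618067101710
796918363201596536611201 51874966922918257173720
895415879055878209574570044999 58286609084610939305810342850

d=236: √d = [15; 2,1,3,5,1,6,1,5,3,1,2,30] (ℓ=12, even), read p_11/q_11
k=0  a_k=15  p_k/q_k = 15/1
…
k=3  a_k=3  p_k/q_k = 169/11
…
k=5  a_k=1  p_k/q_k = 1060/69
k=6  a_k=6  p_k/q_k = 7251/472
…
k=9  a_k=3  p_k/q_k = 154729/10072
k=10  a_k=1  p_k/q_k = 203535/13249
k=11  a_k=2  p_k/q_k = 561799/36570
(x₁, y₁) = (561799, 36570);  561799² − 236·36570² = 1 ✓
n=2: (561799,36570)∘(561799,36570) = (561799·561799+236·36570·36570, 561799·36570+36570·561799) = (631236232801,41089978860)
n=3: (631236232801,41089978860)∘(561799,36570) = (561799·631236232801+236·36570·41089978860, 561799·41089978860+36570·631236232801) = (709255768702176199,46168618067101710)
n=4: (709255768702176199,46168618067101710)∘(561799,36570) = (561799·709255768702176199+236·36570·46168618067101710, 561799·46168618067101710+36570·709255768702176199) = (796918363201596536611201,51874966922918257173720)
n=5: (796918363201596536611201,51874966922918257173720)∘(561799,36570) = (561799·796918363201596536611201+236·36570·51874966922918257173720, 561799·51874966922918257173720+36570·796918363201596536611201) = (895415879055878209574570044999,58286609084610939305810342850)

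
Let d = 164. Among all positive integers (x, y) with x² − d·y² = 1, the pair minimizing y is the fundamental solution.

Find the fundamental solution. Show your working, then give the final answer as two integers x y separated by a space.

√164 = [12; 1,4,6,4,1,24, …], period ℓ=6 (even) → k=5
step 0: (12, 1)  from 12·(1,0) + (0,1)
…
step 4: (1652, 129)  from 4·(397,31) + (64,5)
step 5: (2049, 160)  from 1·(1652,129) + (397,31)
→ (2049, 160).  Check: 2049²=4198401, 164·160²=4198400, difference 1.

2049 160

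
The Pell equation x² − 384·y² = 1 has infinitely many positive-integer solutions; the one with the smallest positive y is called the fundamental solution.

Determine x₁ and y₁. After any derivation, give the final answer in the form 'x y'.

4801 245

d=384: √d = [19; 1,1,2,9,2,1,1,38] (ℓ=8, even), read p_7/q_7
a_0=19:  p_0=19·1+0=19,  q_0=19·0+1=1
a_1=1:  p_1=1·19+1=20,  q_1=1·1+0=1
a_2=1:  p_2=1·20+19=39,  q_2=1·1+1=2
a_3=2:  p_3=2·39+20=98,  q_3=2·2+1=5
a_4=9:  p_4=9·98+39=921,  q_4=9·5+2=47
a_5=2:  p_5=2·921+98=1940,  q_5=2·47+5=99
a_6=1:  p_6=1·1940+921=2861,  q_6=1·99+47=146
a_7=1:  p_7=1·2861+1940=4801,  q_7=1·146+99=245
(x₁, y₁) = (4801, 245);  4801² − 384·245² = 1 ✓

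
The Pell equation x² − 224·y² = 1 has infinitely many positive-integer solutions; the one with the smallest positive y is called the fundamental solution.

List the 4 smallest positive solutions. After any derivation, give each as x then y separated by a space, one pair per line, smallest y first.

√224 = [14; 1,28, …], period ℓ=2 (even) → k=1
k=0  a_k=14  p_k/q_k = 14/1
k=1  a_k=1  p_k/q_k = 15/1
→ (15, 1).  Check: 15²=225, 224·1²=224, difference 1.
n=2: (15,1)∘(15,1) = (15·15+224·1·1, 15·1+1·15) = (449,30)
n=3: (449,30)∘(15,1) = (15·449+224·1·30, 15·30+1·449) = (13455,899)
n=4: (13455,899)∘(15,1) = (15·13455+224·1·899, 15·899+1·13455) = (403201,26940)

15 1
449 30
13455 899
403201 26940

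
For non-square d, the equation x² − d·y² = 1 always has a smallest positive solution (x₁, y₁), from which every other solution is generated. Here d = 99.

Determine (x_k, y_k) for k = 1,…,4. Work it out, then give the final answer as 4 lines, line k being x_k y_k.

10 1
199 20
3970 399
79201 7960

√99 → a₀=9, period (1,18); ℓ=2 even so k=1
k=0  a_k=9  p_k/q_k = 9/1
k=1  a_k=1  p_k/q_k = 10/1
→ (10, 1).  Check: 10²=100, 99·1²=99, difference 1.
k=2:  x_2 = 10·10+99·1·1 = 199,  y_2 = 10·1+1·10 = 20
k=3:  x_3 = 10·199+99·1·20 = 3970,  y_3 = 10·20+1·199 = 399
k=4:  x_4 = 10·3970+99·1·399 = 79201,  y_4 = 10·399+1·3970 = 7960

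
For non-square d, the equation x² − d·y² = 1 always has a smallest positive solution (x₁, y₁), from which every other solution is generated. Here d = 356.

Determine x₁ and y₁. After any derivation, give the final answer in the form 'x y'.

500001 26500

√356 = [18; 1,6,1,1,2,…,6,1,36, …], period ℓ=14 (even) → k=13
k=0  a_k=18  p_k/q_k = 18/1
k=1  a_k=1  p_k/q_k = 19/1
k=2  a_k=6  p_k/q_k = 132/7
k=3  a_k=1  p_k/q_k = 151/8
k=4  a_k=1  p_k/q_k = 283/15
k=5  a_k=2  p_k/q_k = 717/38
k=6  a_k=1  p_k/q_k = 1000/53
k=7  a_k=8  p_k/q_k = 8717/462
k=8  a_k=1  p_k/q_k = 9717/515
k=9  a_k=2  p_k/q_k = 28151/1492
k=10  a_k=1  p_k/q_k = 37868/2007
k=11  a_k=1  p_k/q_k = 66019/3499
k=12  a_k=6  p_k/q_k = 433982/23001
k=13  a_k=1  p_k/q_k = 500001/26500
(x₁, y₁) = (500001, 26500);  500001² − 356·26500² = 1 ✓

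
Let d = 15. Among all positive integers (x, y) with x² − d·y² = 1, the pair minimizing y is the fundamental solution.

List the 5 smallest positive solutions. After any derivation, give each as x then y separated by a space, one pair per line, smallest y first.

√15 = [3; 1,6, …], period ℓ=2 (even) → k=1
step 0: (3, 1)  from 3·(1,0) + (0,1)
step 1: (4, 1)  from 1·(3,1) + (1,0)
(x₁, y₁) = (4, 1);  4² − 15·1² = 1 ✓
(4+1√15)^2 = 31 + 8√15
(4+1√15)^3 = 244 + 63√15
(4+1√15)^4 = 1921 + 496√15
(4+1√15)^5 = 15124 + 3905√15

4 1
31 8
244 63
1921 496
15124 3905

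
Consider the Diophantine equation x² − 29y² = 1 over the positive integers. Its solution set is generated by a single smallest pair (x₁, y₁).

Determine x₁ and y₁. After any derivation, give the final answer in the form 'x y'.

9801 1820

d=29: √d = [5; 2,1,1,2,10] (ℓ=5, odd), read p_9/q_9
k=0  a_k=5  p_k/q_k = 5/1
k=1  a_k=2  p_k/q_k = 11/2
…
k=5  a_k=10  p_k/q_k = 727/135
…
k=8  a_k=1  p_k/q_k = 3775/701
k=9  a_k=2  p_k/q_k = 9801/1820
(x₁, y₁) = (9801, 1820);  9801² − 29·1820² = 1 ✓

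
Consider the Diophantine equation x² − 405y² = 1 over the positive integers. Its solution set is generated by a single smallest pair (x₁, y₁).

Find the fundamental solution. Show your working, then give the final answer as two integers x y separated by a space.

161 8

√405 = [20; 8,40, …], period ℓ=2 (even) → k=1
step 0: (20, 1)  from 20·(1,0) + (0,1)
step 1: (161, 8)  from 8·(20,1) + (1,0)
(x₁, y₁) = (161, 8);  161² − 405·8² = 1 ✓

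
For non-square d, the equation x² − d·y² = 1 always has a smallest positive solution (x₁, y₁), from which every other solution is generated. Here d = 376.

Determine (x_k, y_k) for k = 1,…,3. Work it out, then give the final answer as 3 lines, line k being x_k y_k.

2143295 110532
9187426914049 473805365880
39382732335491159615 2031009343327438668

√376 → a₀=19, period (2,1,1,3,1,…,1,2,38); ℓ=16 even so k=15
i=0: a=19 ⇒ p=19, q=1
…
i=2: a=1 ⇒ p=58, q=3
…
i=7: a=2 ⇒ p=2928, q=151
…
i=9: a=2 ⇒ p=28834, q=1487
i=10: a=2 ⇒ p=70621, q=3642
…
i=14: a=1 ⇒ p=837427, q=43187
i=15: a=2 ⇒ p=2143295, q=110532
fundamental: x₁=2143295, y₁=110532  (since 4593713457025 − 376·12217323024 = 1)
k=2:  x_2 = 2143295·2143295+376·110532·110532 = 9187426914049,  y_2 = 2143295·110532+110532·2143295 = 473805365880
k=3:  x_3 = 2143295·9187426914049+376·110532·473805365880 = 39382732335491159615,  y_3 = 2143295·473805365880+110532·9187426914049 = 2031009343327438668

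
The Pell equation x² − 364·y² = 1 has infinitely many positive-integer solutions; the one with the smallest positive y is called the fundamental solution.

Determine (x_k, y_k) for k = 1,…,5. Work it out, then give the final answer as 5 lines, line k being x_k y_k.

4954951 259710
49103078824801 2573700648420
486606699052048124551 25505121203178395130
4822224700149240710505379201 252753251621617410554928840
47787774200457874208819626306623751 2504759953751544114971907242978550

√364 = [19; 12,1,2,3,1,8,1,3,2,1,12,38, …], period ℓ=12 (even) → k=11
i=0: a=19 ⇒ p=19, q=1
…
i=3: a=2 ⇒ p=725, q=38
i=4: a=3 ⇒ p=2423, q=127
i=5: a=1 ⇒ p=3148, q=165
i=6: a=8 ⇒ p=27607, q=1447
i=7: a=1 ⇒ p=30755, q=1612
i=8: a=3 ⇒ p=119872, q=6283
i=9: a=2 ⇒ p=270499, q=14178
i=10: a=1 ⇒ p=390371, q=20461
i=11: a=12 ⇒ p=4954951, q=259710
→ (4954951, 259710).  Check: 4954951²=24551539412401, 364·259710²=24551539412400, difference 1.
n=2: (4954951,259710)∘(4954951,259710) = (4954951·4954951+364·259710·259710, 4954951·259710+259710·4954951) = (49103078824801,2573700648420)
n=3: (49103078824801,2573700648420)∘(4954951,259710) = (4954951·49103078824801+364·259710·2573700648420, 4954951·2573700648420+259710·49103078824801) = (486606699052048124551,25505121203178395130)
n=4: (486606699052048124551,25505121203178395130)∘(4954951,259710) = (4954951·486606699052048124551+364·259710·25505121203178395130, 4954951·25505121203178395130+259710·486606699052048124551) = (4822224700149240710505379201,252753251621617410554928840)
n=5: (4822224700149240710505379201,252753251621617410554928840)∘(4954951,259710) = (4954951·4822224700149240710505379201+364·259710·252753251621617410554928840, 4954951·252753251621617410554928840+259710·4822224700149240710505379201) = (47787774200457874208819626306623751,2504759953751544114971907242978550)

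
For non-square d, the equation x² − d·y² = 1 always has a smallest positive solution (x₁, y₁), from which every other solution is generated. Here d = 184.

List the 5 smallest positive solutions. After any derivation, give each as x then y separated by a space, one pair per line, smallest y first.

24335 1794
1184384449 87313980
57643991108495 4249571404806
2805533046066067201 206826640184594040
136545293294391499564175 10066252573534620521994

√184 = [13; 1,1,3,2,1,2,1,2,3,1,1,26, …], period ℓ=12 (even) → k=11
a_0=13:  p_0=13·1+0=13,  q_0=13·0+1=1
…
a_3=3:  p_3=3·27+14=95,  q_3=3·2+1=7
a_4=2:  p_4=2·95+27=217,  q_4=2·7+2=16
a_5=1:  p_5=1·217+95=312,  q_5=1·16+7=23
…
a_7=1:  p_7=1·841+312=1153,  q_7=1·62+23=85
…
a_10=1:  p_10=1·10594+3147=13741,  q_10=1·781+232=1013
a_11=1:  p_11=1·13741+10594=24335,  q_11=1·1013+781=1794
(x₁, y₁) = (24335, 1794);  24335² − 184·1794² = 1 ✓
(x_2, y_2) = (24335·24335 + 184·1794·1794, 24335·1794 + 1794·24335) = (1184384449, 87313980)
(x_3, y_3) = (24335·1184384449 + 184·1794·87313980, 24335·87313980 + 1794·1184384449) = (57643991108495, 4249571404806)
(x_4, y_4) = (24335·57643991108495 + 184·1794·4249571404806, 24335·4249571404806 + 1794·57643991108495) = (2805533046066067201, 206826640184594040)
(x_5, y_5) = (24335·2805533046066067201 + 184·1794·206826640184594040, 24335·206826640184594040 + 1794·2805533046066067201) = (136545293294391499564175, 10066252573534620521994)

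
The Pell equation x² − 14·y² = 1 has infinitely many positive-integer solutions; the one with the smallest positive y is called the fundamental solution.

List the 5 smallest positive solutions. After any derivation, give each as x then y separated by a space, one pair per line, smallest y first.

d=14: √d = [3; 1,2,1,6] (ℓ=4, even), read p_3/q_3
i=0: a=3 ⇒ p=3, q=1
i=1: a=1 ⇒ p=4, q=1
i=2: a=2 ⇒ p=11, q=3
i=3: a=1 ⇒ p=15, q=4
→ (15, 4).  Check: 15²=225, 14·4²=224, difference 1.
(x_2, y_2) = (15·15 + 14·4·4, 15·4 + 4·15) = (449, 120)
(x_3, y_3) = (15·449 + 14·4·120, 15·120 + 4·449) = (13455, 3596)
(x_4, y_4) = (15·13455 + 14·4·3596, 15·3596 + 4·13455) = (403201, 107760)
(x_5, y_5) = (15·403201 + 14·4·107760, 15·107760 + 4·403201) = (12082575, 3229204)

15 4
449 120
13455 3596
403201 107760
12082575 3229204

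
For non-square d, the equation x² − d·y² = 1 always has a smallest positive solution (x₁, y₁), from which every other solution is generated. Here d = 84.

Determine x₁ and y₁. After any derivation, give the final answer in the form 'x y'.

55 6

[9; 6,18] for √84; ℓ=2 ⇒ convergent index 1
i=0: a=9 ⇒ p=9, q=1
i=1: a=6 ⇒ p=55, q=6
→ (55, 6).  Check: 55²=3025, 84·6²=3024, difference 1.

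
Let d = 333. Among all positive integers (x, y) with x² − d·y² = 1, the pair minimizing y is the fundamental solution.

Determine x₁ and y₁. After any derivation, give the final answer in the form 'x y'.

73 4

√333 = [18; 4,36, …], period ℓ=2 (even) → k=1
i=0: a=18 ⇒ p=18, q=1
i=1: a=4 ⇒ p=73, q=4
(x₁, y₁) = (73, 4);  73² − 333·4² = 1 ✓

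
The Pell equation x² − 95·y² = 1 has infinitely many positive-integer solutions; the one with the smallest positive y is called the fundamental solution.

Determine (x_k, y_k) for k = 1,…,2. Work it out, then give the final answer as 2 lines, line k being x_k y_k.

39 4
3041 312

√95 = [9; 1,2,1,18, …], period ℓ=4 (even) → k=3
k=0  a_k=9  p_k/q_k = 9/1
…
k=2  a_k=2  p_k/q_k = 29/3
k=3  a_k=1  p_k/q_k = 39/4
fundamental: x₁=39, y₁=4  (since 1521 − 95·16 = 1)
n=2: (39,4)∘(39,4) = (39·39+95·4·4, 39·4+4·39) = (3041,312)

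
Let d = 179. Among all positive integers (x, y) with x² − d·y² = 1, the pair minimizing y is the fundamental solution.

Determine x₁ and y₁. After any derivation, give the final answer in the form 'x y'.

[13; 2,1,1,1,3,…,1,2,26] for √179; ℓ=14 ⇒ convergent index 13
i=0: a=13 ⇒ p=13, q=1
i=1: a=2 ⇒ p=27, q=2
…
i=3: a=1 ⇒ p=67, q=5
i=4: a=1 ⇒ p=107, q=8
i=5: a=3 ⇒ p=388, q=29
i=6: a=5 ⇒ p=2047, q=153
i=7: a=13 ⇒ p=26999, q=2018
i=8: a=5 ⇒ p=137042, q=10243
i=9: a=3 ⇒ p=438125, q=32747
…
i=12: a=1 ⇒ p=1588459, q=118727
i=13: a=2 ⇒ p=4190210, q=313191
fundamental: x₁=4190210, y₁=313191  (since 17557859844100 − 179·98088602481 = 1)

4190210 313191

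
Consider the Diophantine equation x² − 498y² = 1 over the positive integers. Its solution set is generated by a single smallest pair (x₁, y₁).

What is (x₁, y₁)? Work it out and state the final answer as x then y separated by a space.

179777 8056

√498 = [22; 3,6,22,6,3,44, …], period ℓ=6 (even) → k=5
a_0=22:  p_0=22·1+0=22,  q_0=22·0+1=1
a_1=3:  p_1=3·22+1=67,  q_1=3·1+0=3
a_2=6:  p_2=6·67+22=424,  q_2=6·3+1=19
…
a_4=6:  p_4=6·9395+424=56794,  q_4=6·421+19=2545
a_5=3:  p_5=3·56794+9395=179777,  q_5=3·2545+421=8056
→ (179777, 8056).  Check: 179777²=32319769729, 498·8056²=32319769728, difference 1.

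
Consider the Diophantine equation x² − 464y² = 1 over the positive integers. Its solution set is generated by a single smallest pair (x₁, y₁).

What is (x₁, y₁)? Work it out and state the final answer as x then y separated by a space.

9801 455

√464 → a₀=21, period (1,1,5,1,1,1,5,1,1,42); ℓ=10 even so k=9
k=0  a_k=21  p_k/q_k = 21/1
…
k=3  a_k=5  p_k/q_k = 237/11
…
k=5  a_k=1  p_k/q_k = 517/24
k=6  a_k=1  p_k/q_k = 797/37
k=7  a_k=5  p_k/q_k = 4502/209
k=8  a_k=1  p_k/q_k = 5299/246
k=9  a_k=1  p_k/q_k = 9801/455
fundamental: x₁=9801, y₁=455  (since 96059601 − 464·207025 = 1)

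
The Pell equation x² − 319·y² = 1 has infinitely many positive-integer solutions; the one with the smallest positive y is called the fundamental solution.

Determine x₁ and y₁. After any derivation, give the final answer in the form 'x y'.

12901780 722361

[17; 1,6,5,1,4,…,6,1,34] for √319; ℓ=14 ⇒ convergent index 13
step 0: (17, 1)  from 17·(1,0) + (0,1)
…
step 2: (125, 7)  from 6·(18,1) + (17,1)
step 3: (643, 36)  from 5·(125,7) + (18,1)
step 4: (768, 43)  from 1·(643,36) + (125,7)
…
step 7: (15628, 875)  from 1·(11913,667) + (3715,208)
step 8: (58797, 3292)  from 3·(15628,875) + (11913,667)
…
step 11: (1798881, 100718)  from 5·(309613,17335) + (250816,14043)
step 12: (11102899, 621643)  from 6·(1798881,100718) + (309613,17335)
step 13: (12901780, 722361)  from 1·(11102899,621643) + (1798881,100718)
fundamental: x₁=12901780, y₁=722361  (since 166455927168400 − 319·521805414321 = 1)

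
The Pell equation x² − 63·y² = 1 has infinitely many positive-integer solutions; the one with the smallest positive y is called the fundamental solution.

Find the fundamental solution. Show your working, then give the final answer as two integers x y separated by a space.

8 1

[7; 1,14] for √63; ℓ=2 ⇒ convergent index 1
a_0=7:  p_0=7·1+0=7,  q_0=7·0+1=1
a_1=1:  p_1=1·7+1=8,  q_1=1·1+0=1
(x₁, y₁) = (8, 1);  8² − 63·1² = 1 ✓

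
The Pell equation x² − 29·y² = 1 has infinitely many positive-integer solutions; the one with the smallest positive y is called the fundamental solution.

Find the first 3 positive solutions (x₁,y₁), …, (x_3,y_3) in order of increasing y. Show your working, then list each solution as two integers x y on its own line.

[5; 2,1,1,2,10] for √29; ℓ=5 ⇒ convergent index 9
i=0: a=5 ⇒ p=5, q=1
i=1: a=2 ⇒ p=11, q=2
i=2: a=1 ⇒ p=16, q=3
i=3: a=1 ⇒ p=27, q=5
…
i=8: a=1 ⇒ p=3775, q=701
i=9: a=2 ⇒ p=9801, q=1820
fundamental: x₁=9801, y₁=1820  (since 96059601 − 29·3312400 = 1)
(9801+1820√29)^2 = 192119201 + 35675640√29
(9801+1820√29)^3 = 3765920568201 + 699313893460√29

9801 1820
192119201 35675640
3765920568201 699313893460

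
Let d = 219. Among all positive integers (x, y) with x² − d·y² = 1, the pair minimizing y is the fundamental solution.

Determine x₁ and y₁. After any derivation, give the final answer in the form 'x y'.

74 5

√219 → a₀=14, period (1,3,1,28); ℓ=4 even so k=3
k=0  a_k=14  p_k/q_k = 14/1
…
k=2  a_k=3  p_k/q_k = 59/4
k=3  a_k=1  p_k/q_k = 74/5
(x₁, y₁) = (74, 5);  74² − 219·5² = 1 ✓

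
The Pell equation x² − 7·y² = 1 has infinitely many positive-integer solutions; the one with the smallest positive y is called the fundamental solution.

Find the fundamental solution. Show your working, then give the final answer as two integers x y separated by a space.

[2; 1,1,1,4] for √7; ℓ=4 ⇒ convergent index 3
k=0  a_k=2  p_k/q_k = 2/1
…
k=2  a_k=1  p_k/q_k = 5/2
k=3  a_k=1  p_k/q_k = 8/3
(x₁, y₁) = (8, 3);  8² − 7·3² = 1 ✓

8 3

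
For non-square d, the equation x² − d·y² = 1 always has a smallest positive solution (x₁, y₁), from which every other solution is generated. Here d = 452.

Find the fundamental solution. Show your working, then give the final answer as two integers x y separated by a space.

1204353 56648

[21; 3,1,5,3,10,3,5,1,3,42] for √452; ℓ=10 ⇒ convergent index 9
i=0: a=21 ⇒ p=21, q=1
i=1: a=3 ⇒ p=64, q=3
i=2: a=1 ⇒ p=85, q=4
i=3: a=5 ⇒ p=489, q=23
i=4: a=3 ⇒ p=1552, q=73
…
i=7: a=5 ⇒ p=263904, q=12413
i=8: a=1 ⇒ p=313483, q=14745
i=9: a=3 ⇒ p=1204353, q=56648
(x₁, y₁) = (1204353, 56648);  1204353² − 452·56648² = 1 ✓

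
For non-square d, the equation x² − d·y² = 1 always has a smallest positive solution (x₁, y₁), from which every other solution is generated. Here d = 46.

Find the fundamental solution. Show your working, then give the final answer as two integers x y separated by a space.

√46 = [6; 1,3,1,1,2,6,2,1,1,3,1,12, …], period ℓ=12 (even) → k=11
i=0: a=6 ⇒ p=6, q=1
i=1: a=1 ⇒ p=7, q=1
i=2: a=3 ⇒ p=27, q=4
i=3: a=1 ⇒ p=34, q=5
i=4: a=1 ⇒ p=61, q=9
i=5: a=2 ⇒ p=156, q=23
i=6: a=6 ⇒ p=997, q=147
…
i=8: a=1 ⇒ p=3147, q=464
…
i=10: a=3 ⇒ p=19038, q=2807
i=11: a=1 ⇒ p=24335, q=3588
fundamental: x₁=24335, y₁=3588  (since 592192225 − 46·12873744 = 1)

24335 3588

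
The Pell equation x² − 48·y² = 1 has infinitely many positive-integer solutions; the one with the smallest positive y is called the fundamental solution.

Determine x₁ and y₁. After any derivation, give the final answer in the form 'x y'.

7 1

√48 → a₀=6, period (1,12); ℓ=2 even so k=1
step 0: (6, 1)  from 6·(1,0) + (0,1)
step 1: (7, 1)  from 1·(6,1) + (1,0)
(x₁, y₁) = (7, 1);  7² − 48·1² = 1 ✓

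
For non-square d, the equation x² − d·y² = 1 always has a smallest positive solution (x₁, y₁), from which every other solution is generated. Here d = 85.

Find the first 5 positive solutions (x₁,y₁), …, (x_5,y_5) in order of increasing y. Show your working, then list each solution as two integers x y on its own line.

√85 → a₀=9, period (4,1,1,4,18); ℓ=5 odd so k=9
i=0: a=9 ⇒ p=9, q=1
i=1: a=4 ⇒ p=37, q=4
i=2: a=1 ⇒ p=46, q=5
i=3: a=1 ⇒ p=83, q=9
i=4: a=4 ⇒ p=378, q=41
…
i=6: a=4 ⇒ p=27926, q=3029
i=7: a=1 ⇒ p=34813, q=3776
i=8: a=1 ⇒ p=62739, q=6805
i=9: a=4 ⇒ p=285769, q=30996
fundamental: x₁=285769, y₁=30996  (since 81663921361 − 85·960752016 = 1)
(x_2, y_2) = (285769·285769 + 85·30996·30996, 285769·30996 + 30996·285769) = (163327842721, 17715391848)
(x_3, y_3) = (285769·163327842721 + 85·30996·17715391848, 285769·17715391848 + 30996·163327842721) = (93348068572789129, 10125019625991228)
(x_4, y_4) = (285769·93348068572789129 + 85·30996·10125019625991228, 285769·10125019625991228 + 30996·93348068572789129) = (53351968415791425367681, 5786833466982059076816)
(x_5, y_5) = (285769·53351968415791425367681 + 85·30996·5786833466982059076816, 285769·5786833466982059076816 + 30996·53351968415791425367681) = (30492677324331251603220874249, 3307395226041867061019271780)

285769 30996
163327842721 17715391848
93348068572789129 10125019625991228
53351968415791425367681 5786833466982059076816
30492677324331251603220874249 3307395226041867061019271780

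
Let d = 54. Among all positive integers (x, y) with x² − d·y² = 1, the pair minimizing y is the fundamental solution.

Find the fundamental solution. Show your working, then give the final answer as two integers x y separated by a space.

[7; 2,1,6,1,2,14] for √54; ℓ=6 ⇒ convergent index 5
step 0: (7, 1)  from 7·(1,0) + (0,1)
…
step 2: (22, 3)  from 1·(15,2) + (7,1)
step 3: (147, 20)  from 6·(22,3) + (15,2)
step 4: (169, 23)  from 1·(147,20) + (22,3)
step 5: (485, 66)  from 2·(169,23) + (147,20)
(x₁, y₁) = (485, 66);  485² − 54·66² = 1 ✓

485 66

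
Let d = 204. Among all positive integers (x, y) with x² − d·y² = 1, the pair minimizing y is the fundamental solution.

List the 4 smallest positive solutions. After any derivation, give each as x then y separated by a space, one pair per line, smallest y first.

4999 350
49980001 3499300
499700044999 34986001050
4996000999920001 349790034998600

√204 = [14; 3,1,1,6,1,1,3,28, …], period ℓ=8 (even) → k=7
k=0  a_k=14  p_k/q_k = 14/1
k=1  a_k=3  p_k/q_k = 43/3
…
k=3  a_k=1  p_k/q_k = 100/7
k=4  a_k=6  p_k/q_k = 657/46
k=5  a_k=1  p_k/q_k = 757/53
k=6  a_k=1  p_k/q_k = 1414/99
k=7  a_k=3  p_k/q_k = 4999/350
fundamental: x₁=4999, y₁=350  (since 24990001 − 204·122500 = 1)
k=2:  x_2 = 4999·4999+204·350·350 = 49980001,  y_2 = 4999·350+350·4999 = 3499300
k=3:  x_3 = 4999·49980001+204·350·3499300 = 499700044999,  y_3 = 4999·3499300+350·49980001 = 34986001050
k=4:  x_4 = 4999·499700044999+204·350·34986001050 = 4996000999920001,  y_4 = 4999·34986001050+350·499700044999 = 349790034998600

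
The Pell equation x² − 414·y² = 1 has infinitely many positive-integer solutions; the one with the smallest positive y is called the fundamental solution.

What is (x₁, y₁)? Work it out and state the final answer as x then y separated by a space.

24335 1196

d=414: √d = [20; 2,1,7,2,7,1,2,40] (ℓ=8, even), read p_7/q_7
i=0: a=20 ⇒ p=20, q=1
i=1: a=2 ⇒ p=41, q=2
i=2: a=1 ⇒ p=61, q=3
i=3: a=7 ⇒ p=468, q=23
i=4: a=2 ⇒ p=997, q=49
i=5: a=7 ⇒ p=7447, q=366
i=6: a=1 ⇒ p=8444, q=415
i=7: a=2 ⇒ p=24335, q=1196
(x₁, y₁) = (24335, 1196);  24335² − 414·1196² = 1 ✓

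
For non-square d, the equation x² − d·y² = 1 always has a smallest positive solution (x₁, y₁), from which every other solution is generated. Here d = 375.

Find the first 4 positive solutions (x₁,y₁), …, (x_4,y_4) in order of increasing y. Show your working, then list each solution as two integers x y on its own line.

[19; 2,1,2,1,5,1,2,1,2,38] for √375; ℓ=10 ⇒ convergent index 9
step 0: (19, 1)  from 19·(1,0) + (0,1)
…
step 2: (58, 3)  from 1·(39,2) + (19,1)
…
step 7: (4086, 211)  from 2·(1433,74) + (1220,63)
step 8: (5519, 285)  from 1·(4086,211) + (1433,74)
step 9: (15124, 781)  from 2·(5519,285) + (4086,211)
fundamental: x₁=15124, y₁=781  (since 228735376 − 375·609961 = 1)
n=2: (15124,781)∘(15124,781) = (15124·15124+375·781·781, 15124·781+781·15124) = (457470751,23623688)
n=3: (457470751,23623688)∘(15124,781) = (15124·457470751+375·781·23623688, 15124·23623688+781·457470751) = (13837575261124,714569313843)
n=4: (13837575261124,714569313843)∘(15124,781) = (15124·13837575261124+375·781·714569313843, 15124·714569313843+781·13837575261124) = (418558976041008001,21614292581499376)

15124 781
457470751 23623688
13837575261124 714569313843
418558976041008001 21614292581499376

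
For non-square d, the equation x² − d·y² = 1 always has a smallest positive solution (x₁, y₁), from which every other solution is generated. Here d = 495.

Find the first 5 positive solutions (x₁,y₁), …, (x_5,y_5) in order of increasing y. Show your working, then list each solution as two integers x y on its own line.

[22; 4,44] for √495; ℓ=2 ⇒ convergent index 1
k=0  a_k=22  p_k/q_k = 22/1
k=1  a_k=4  p_k/q_k = 89/4
→ (89, 4).  Check: 89²=7921, 495·4²=7920, difference 1.
(x_2, y_2) = (89·89 + 495·4·4, 89·4 + 4·89) = (15841, 712)
(x_3, y_3) = (89·15841 + 495·4·712, 89·712 + 4·15841) = (2819609, 126732)
(x_4, y_4) = (89·2819609 + 495·4·126732, 89·126732 + 4·2819609) = (501874561, 22557584)
(x_5, y_5) = (89·501874561 + 495·4·22557584, 89·22557584 + 4·501874561) = (89330852249, 4015123220)

89 4
15841 712
2819609 126732
501874561 22557584
89330852249 4015123220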